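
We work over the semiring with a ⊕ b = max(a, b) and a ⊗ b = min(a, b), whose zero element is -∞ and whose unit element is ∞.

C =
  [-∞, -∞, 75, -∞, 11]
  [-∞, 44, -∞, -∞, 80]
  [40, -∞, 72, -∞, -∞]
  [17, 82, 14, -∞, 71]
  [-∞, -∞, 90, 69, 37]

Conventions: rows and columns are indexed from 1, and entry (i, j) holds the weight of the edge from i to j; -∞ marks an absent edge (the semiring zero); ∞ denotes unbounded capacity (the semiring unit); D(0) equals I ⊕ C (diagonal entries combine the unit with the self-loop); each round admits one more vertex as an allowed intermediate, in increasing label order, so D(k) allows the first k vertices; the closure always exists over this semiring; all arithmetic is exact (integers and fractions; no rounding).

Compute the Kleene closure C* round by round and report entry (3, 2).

D(0):
  [∞, -∞, 75, -∞, 11]
  [-∞, ∞, -∞, -∞, 80]
  [40, -∞, ∞, -∞, -∞]
  [17, 82, 14, ∞, 71]
  [-∞, -∞, 90, 69, ∞]
D(1):
  [∞, -∞, 75, -∞, 11]
  [-∞, ∞, -∞, -∞, 80]
  [40, -∞, ∞, -∞, 11]
  [17, 82, 17, ∞, 71]
  [-∞, -∞, 90, 69, ∞]
D(2):
  [∞, -∞, 75, -∞, 11]
  [-∞, ∞, -∞, -∞, 80]
  [40, -∞, ∞, -∞, 11]
  [17, 82, 17, ∞, 80]
  [-∞, -∞, 90, 69, ∞]
D(3):
  [∞, -∞, 75, -∞, 11]
  [-∞, ∞, -∞, -∞, 80]
  [40, -∞, ∞, -∞, 11]
  [17, 82, 17, ∞, 80]
  [40, -∞, 90, 69, ∞]
D(4):
  [∞, -∞, 75, -∞, 11]
  [-∞, ∞, -∞, -∞, 80]
  [40, -∞, ∞, -∞, 11]
  [17, 82, 17, ∞, 80]
  [40, 69, 90, 69, ∞]
D(5):
  [∞, 11, 75, 11, 11]
  [40, ∞, 80, 69, 80]
  [40, 11, ∞, 11, 11]
  [40, 82, 80, ∞, 80]
  [40, 69, 90, 69, ∞]
Answer: C*[3][2] = 11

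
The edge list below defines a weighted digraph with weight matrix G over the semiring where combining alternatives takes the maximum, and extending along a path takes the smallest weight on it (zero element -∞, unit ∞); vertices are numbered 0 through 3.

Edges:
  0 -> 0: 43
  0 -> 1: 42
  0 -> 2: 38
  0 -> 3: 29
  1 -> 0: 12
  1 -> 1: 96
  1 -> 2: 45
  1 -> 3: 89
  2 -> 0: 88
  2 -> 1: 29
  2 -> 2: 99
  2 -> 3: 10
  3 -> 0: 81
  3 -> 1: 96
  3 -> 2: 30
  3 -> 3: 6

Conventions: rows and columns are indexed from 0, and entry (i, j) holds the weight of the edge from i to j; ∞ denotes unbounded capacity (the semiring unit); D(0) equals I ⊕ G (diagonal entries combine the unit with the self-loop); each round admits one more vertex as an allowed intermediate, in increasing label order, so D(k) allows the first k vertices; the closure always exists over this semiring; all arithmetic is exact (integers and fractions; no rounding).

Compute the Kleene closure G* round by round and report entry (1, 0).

D(0):
  [∞, 42, 38, 29]
  [12, ∞, 45, 89]
  [88, 29, ∞, 10]
  [81, 96, 30, ∞]
D(1):
  [∞, 42, 38, 29]
  [12, ∞, 45, 89]
  [88, 42, ∞, 29]
  [81, 96, 38, ∞]
D(2):
  [∞, 42, 42, 42]
  [12, ∞, 45, 89]
  [88, 42, ∞, 42]
  [81, 96, 45, ∞]
D(3):
  [∞, 42, 42, 42]
  [45, ∞, 45, 89]
  [88, 42, ∞, 42]
  [81, 96, 45, ∞]
D(4):
  [∞, 42, 42, 42]
  [81, ∞, 45, 89]
  [88, 42, ∞, 42]
  [81, 96, 45, ∞]
Answer: G*[1][0] = 81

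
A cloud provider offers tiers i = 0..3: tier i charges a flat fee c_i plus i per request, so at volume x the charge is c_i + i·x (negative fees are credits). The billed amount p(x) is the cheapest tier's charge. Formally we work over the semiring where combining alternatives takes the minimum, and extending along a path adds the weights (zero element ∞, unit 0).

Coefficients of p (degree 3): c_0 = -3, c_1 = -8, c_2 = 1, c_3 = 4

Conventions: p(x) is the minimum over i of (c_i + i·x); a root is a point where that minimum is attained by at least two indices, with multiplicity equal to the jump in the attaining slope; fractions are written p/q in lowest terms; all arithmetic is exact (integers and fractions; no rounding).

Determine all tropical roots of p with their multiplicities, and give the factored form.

hull edge (i=0, c=-3) to (i=1, c=-8): slope -5, span 1
hull edge (i=1, c=-8) to (i=3, c=4): slope 6, span 2
Factored form: p(x) = 4 ⊗ (x ⊕ (-6)) ⊗ (x ⊕ (-6)) ⊗ (x ⊕ 5)
Answer: roots = -6 (mult 2), 5 (mult 1)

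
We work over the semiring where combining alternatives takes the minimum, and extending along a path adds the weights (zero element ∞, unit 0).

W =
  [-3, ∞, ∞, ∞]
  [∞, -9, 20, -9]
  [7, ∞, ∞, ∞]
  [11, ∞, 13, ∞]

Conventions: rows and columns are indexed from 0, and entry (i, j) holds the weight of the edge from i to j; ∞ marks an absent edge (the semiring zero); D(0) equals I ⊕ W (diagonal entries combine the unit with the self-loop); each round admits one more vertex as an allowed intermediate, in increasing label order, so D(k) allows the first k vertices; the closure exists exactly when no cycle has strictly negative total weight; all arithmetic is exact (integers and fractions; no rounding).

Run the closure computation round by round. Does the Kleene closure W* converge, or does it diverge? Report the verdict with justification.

Detection: at round 0, diagonal entry (0, 0) turns strictly negative.
Key observation: the cycle 0->0 has total weight (-3), which is strictly negative.
Answer: DIVERGES — negative cycle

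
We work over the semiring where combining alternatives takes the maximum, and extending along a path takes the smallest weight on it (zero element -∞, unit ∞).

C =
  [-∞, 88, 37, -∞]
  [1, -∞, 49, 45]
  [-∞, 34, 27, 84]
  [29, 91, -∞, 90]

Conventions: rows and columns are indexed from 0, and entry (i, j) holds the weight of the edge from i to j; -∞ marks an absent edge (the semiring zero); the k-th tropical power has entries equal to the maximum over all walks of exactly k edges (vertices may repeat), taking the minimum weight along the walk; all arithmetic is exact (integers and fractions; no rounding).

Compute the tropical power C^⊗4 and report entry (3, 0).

C^⊗2:
  [1, 34, 49, 45]
  [29, 45, 27, 49]
  [29, 84, 34, 84]
  [29, 90, 49, 90]
C^⊗3:
  [29, 45, 34, 49]
  [29, 49, 45, 49]
  [29, 84, 49, 84]
  [29, 90, 49, 90]
C^⊗4:
  [29, 49, 45, 49]
  [29, 49, 49, 49]
  [29, 84, 49, 84]
  [29, 90, 49, 90]
Key observation: the optimum is the walk 3->0->1->3->0, with weight 29 min 88 min 45 min 29 = 29.
Optimal value attained by: walk 3->0->1->3->0.
Answer: (C^⊗4)[3][0] = 29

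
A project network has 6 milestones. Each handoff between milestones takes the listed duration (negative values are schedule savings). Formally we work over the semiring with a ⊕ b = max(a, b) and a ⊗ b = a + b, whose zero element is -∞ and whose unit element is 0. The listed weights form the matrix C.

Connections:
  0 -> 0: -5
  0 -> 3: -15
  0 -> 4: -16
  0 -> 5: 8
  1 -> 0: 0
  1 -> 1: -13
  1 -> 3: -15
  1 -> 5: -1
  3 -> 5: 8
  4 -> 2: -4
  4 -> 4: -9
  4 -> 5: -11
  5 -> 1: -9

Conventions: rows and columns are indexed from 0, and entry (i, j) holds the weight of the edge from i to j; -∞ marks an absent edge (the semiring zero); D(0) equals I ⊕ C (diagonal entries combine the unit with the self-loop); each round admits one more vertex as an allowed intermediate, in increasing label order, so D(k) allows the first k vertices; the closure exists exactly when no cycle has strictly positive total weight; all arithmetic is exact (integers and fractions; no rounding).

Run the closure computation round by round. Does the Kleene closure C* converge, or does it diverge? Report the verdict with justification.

D(0):
  [0, -∞, -∞, -15, -16, 8]
  [0, 0, -∞, -15, -∞, -1]
  [-∞, -∞, 0, -∞, -∞, -∞]
  [-∞, -∞, -∞, 0, -∞, 8]
  [-∞, -∞, -4, -∞, 0, -11]
  [-∞, -9, -∞, -∞, -∞, 0]
D(1):
  [0, -∞, -∞, -15, -16, 8]
  [0, 0, -∞, -15, -16, 8]
  [-∞, -∞, 0, -∞, -∞, -∞]
  [-∞, -∞, -∞, 0, -∞, 8]
  [-∞, -∞, -4, -∞, 0, -11]
  [-∞, -9, -∞, -∞, -∞, 0]
D(2):
  [0, -∞, -∞, -15, -16, 8]
  [0, 0, -∞, -15, -16, 8]
  [-∞, -∞, 0, -∞, -∞, -∞]
  [-∞, -∞, -∞, 0, -∞, 8]
  [-∞, -∞, -4, -∞, 0, -11]
  [-9, -9, -∞, -24, -25, 0]
D(3):
  [0, -∞, -∞, -15, -16, 8]
  [0, 0, -∞, -15, -16, 8]
  [-∞, -∞, 0, -∞, -∞, -∞]
  [-∞, -∞, -∞, 0, -∞, 8]
  [-∞, -∞, -4, -∞, 0, -11]
  [-9, -9, -∞, -24, -25, 0]
D(4):
  [0, -∞, -∞, -15, -16, 8]
  [0, 0, -∞, -15, -16, 8]
  [-∞, -∞, 0, -∞, -∞, -∞]
  [-∞, -∞, -∞, 0, -∞, 8]
  [-∞, -∞, -4, -∞, 0, -11]
  [-9, -9, -∞, -24, -25, 0]
D(5):
  [0, -∞, -20, -15, -16, 8]
  [0, 0, -20, -15, -16, 8]
  [-∞, -∞, 0, -∞, -∞, -∞]
  [-∞, -∞, -∞, 0, -∞, 8]
  [-∞, -∞, -4, -∞, 0, -11]
  [-9, -9, -29, -24, -25, 0]
D(6):
  [0, -1, -20, -15, -16, 8]
  [0, 0, -20, -15, -16, 8]
  [-∞, -∞, 0, -∞, -∞, -∞]
  [-1, -1, -21, 0, -17, 8]
  [-20, -20, -4, -35, 0, -11]
  [-9, -9, -29, -24, -25, 0]
Key observation: every diagonal entry stays at the unit through all rounds, so no improving cycle exists.
Answer: CONVERGES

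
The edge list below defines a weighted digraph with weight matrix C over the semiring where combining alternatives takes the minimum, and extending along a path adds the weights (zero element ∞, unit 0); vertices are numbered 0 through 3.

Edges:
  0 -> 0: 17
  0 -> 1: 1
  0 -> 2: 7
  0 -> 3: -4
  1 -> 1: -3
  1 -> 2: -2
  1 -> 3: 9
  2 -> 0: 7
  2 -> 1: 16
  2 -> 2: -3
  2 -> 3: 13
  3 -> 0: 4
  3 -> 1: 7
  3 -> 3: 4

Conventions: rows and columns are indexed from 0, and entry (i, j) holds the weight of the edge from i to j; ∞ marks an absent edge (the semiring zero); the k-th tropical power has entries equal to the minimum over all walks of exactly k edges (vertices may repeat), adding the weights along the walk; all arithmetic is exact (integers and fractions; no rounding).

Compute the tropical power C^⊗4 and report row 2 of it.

C^⊗2:
  [0, -2, -1, 0]
  [5, -6, -5, 6]
  [4, 8, -6, 3]
  [8, 4, 5, 0]
C^⊗3:
  [4, -5, -4, -4]
  [2, -9, -8, 1]
  [1, 5, -9, 0]
  [4, 1, 2, 4]
C^⊗4:
  [0, -8, -7, 0]
  [-1, -12, -11, -2]
  [-2, 2, -12, -3]
  [8, -2, -1, 0]
Answer: row 2 of C^⊗4 = [-2, 2, -12, -3]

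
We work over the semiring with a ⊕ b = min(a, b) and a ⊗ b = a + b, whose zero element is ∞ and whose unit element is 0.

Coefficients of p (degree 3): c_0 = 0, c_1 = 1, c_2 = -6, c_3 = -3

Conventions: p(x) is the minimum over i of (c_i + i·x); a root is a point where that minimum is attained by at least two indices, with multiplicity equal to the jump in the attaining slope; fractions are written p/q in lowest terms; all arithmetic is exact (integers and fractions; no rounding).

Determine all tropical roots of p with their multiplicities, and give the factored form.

hull edge (i=0, c=0) to (i=2, c=-6): slope -3, span 2
hull edge (i=2, c=-6) to (i=3, c=-3): slope 3, span 1
Factored form: p(x) = -3 ⊗ (x ⊕ (-3)) ⊗ (x ⊕ 3) ⊗ (x ⊕ 3)
Answer: roots = -3 (mult 1), 3 (mult 2)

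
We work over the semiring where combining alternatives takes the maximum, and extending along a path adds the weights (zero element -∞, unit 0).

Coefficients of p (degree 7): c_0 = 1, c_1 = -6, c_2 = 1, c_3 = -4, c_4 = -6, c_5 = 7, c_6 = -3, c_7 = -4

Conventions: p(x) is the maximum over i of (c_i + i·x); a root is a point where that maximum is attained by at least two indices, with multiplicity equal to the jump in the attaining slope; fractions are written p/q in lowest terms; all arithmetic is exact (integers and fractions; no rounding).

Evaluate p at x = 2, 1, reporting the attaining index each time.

p(2) = max(1+0·2=1, -6+1·2=-4, 1+2·2=5, -4+3·2=2, -6+4·2=2, 7+5·2=17, -3+6·2=9, -4+7·2=10) = 17 (attained by i=5)
p(1) = max(1+0·1=1, -6+1·1=-5, 1+2·1=3, -4+3·1=-1, -6+4·1=-2, 7+5·1=12, -3+6·1=3, -4+7·1=3) = 12 (attained by i=5)
Answer: p(2) = 17; p(1) = 12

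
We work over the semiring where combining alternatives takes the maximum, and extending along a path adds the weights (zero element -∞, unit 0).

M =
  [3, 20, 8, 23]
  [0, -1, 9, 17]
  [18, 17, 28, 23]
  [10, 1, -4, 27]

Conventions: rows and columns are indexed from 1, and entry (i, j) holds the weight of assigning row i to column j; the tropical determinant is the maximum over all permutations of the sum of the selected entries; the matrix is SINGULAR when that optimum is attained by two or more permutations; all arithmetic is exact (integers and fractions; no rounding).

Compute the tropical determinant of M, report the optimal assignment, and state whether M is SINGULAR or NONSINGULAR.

σ = (1, 2, 3, 4): 3 + (-1) + 28 + 27 = 57
σ = (1, 2, 4, 3): 3 + (-1) + 23 + (-4) = 21
σ = (1, 3, 2, 4): 3 + 9 + 17 + 27 = 56
σ = (1, 3, 4, 2): 3 + 9 + 23 + 1 = 36
σ = (1, 4, 2, 3): 3 + 17 + 17 + (-4) = 33
σ = (1, 4, 3, 2): 3 + 17 + 28 + 1 = 49
σ = (2, 1, 3, 4): 20 + 0 + 28 + 27 = 75
σ = (2, 1, 4, 3): 20 + 0 + 23 + (-4) = 39
σ = (2, 3, 1, 4): 20 + 9 + 18 + 27 = 74
σ = (2, 3, 4, 1): 20 + 9 + 23 + 10 = 62
σ = (2, 4, 1, 3): 20 + 17 + 18 + (-4) = 51
σ = (2, 4, 3, 1): 20 + 17 + 28 + 10 = 75
σ = (3, 1, 2, 4): 8 + 0 + 17 + 27 = 52
σ = (3, 1, 4, 2): 8 + 0 + 23 + 1 = 32
σ = (3, 2, 1, 4): 8 + (-1) + 18 + 27 = 52
σ = (3, 2, 4, 1): 8 + (-1) + 23 + 10 = 40
σ = (3, 4, 1, 2): 8 + 17 + 18 + 1 = 44
σ = (3, 4, 2, 1): 8 + 17 + 17 + 10 = 52
σ = (4, 1, 2, 3): 23 + 0 + 17 + (-4) = 36
σ = (4, 1, 3, 2): 23 + 0 + 28 + 1 = 52
σ = (4, 2, 1, 3): 23 + (-1) + 18 + (-4) = 36
σ = (4, 2, 3, 1): 23 + (-1) + 28 + 10 = 60
σ = (4, 3, 1, 2): 23 + 9 + 18 + 1 = 51
σ = (4, 3, 2, 1): 23 + 9 + 17 + 10 = 59
Optimal value attained by: σ = (2, 1, 3, 4).
Answer: det⊕(M) = 75; verdict: SINGULAR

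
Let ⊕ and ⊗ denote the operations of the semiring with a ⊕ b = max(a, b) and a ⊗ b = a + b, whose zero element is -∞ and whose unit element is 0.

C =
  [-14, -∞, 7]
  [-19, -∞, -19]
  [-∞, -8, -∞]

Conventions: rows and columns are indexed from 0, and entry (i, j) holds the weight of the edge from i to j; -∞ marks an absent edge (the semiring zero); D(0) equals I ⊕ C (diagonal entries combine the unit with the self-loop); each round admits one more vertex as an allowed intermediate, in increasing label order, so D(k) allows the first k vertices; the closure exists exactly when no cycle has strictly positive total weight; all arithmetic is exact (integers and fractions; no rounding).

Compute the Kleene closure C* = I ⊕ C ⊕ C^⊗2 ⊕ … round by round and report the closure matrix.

D(0):
  [0, -∞, 7]
  [-19, 0, -19]
  [-∞, -8, 0]
D(1):
  [0, -∞, 7]
  [-19, 0, -12]
  [-∞, -8, 0]
D(2):
  [0, -∞, 7]
  [-19, 0, -12]
  [-27, -8, 0]
D(3):
  [0, -1, 7]
  [-19, 0, -12]
  [-27, -8, 0]
Answer: C* = [[0, -1, 7], [-19, 0, -12], [-27, -8, 0]]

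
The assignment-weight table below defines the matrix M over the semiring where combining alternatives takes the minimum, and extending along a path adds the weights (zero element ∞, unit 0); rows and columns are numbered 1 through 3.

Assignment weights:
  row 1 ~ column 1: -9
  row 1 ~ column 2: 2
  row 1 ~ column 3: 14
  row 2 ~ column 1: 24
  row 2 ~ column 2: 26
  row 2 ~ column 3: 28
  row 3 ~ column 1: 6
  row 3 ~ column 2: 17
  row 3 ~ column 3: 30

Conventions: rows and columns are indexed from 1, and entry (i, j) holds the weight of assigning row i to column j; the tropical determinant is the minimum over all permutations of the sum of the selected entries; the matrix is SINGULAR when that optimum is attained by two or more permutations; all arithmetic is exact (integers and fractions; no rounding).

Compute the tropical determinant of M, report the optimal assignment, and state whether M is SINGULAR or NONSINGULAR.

σ = (1, 2, 3): (-9) + 26 + 30 = 47
σ = (1, 3, 2): (-9) + 28 + 17 = 36
σ = (2, 1, 3): 2 + 24 + 30 = 56
σ = (2, 3, 1): 2 + 28 + 6 = 36
σ = (3, 1, 2): 14 + 24 + 17 = 55
σ = (3, 2, 1): 14 + 26 + 6 = 46
Optimal value attained by: σ = (1, 3, 2).
Answer: det⊕(M) = 36; verdict: SINGULAR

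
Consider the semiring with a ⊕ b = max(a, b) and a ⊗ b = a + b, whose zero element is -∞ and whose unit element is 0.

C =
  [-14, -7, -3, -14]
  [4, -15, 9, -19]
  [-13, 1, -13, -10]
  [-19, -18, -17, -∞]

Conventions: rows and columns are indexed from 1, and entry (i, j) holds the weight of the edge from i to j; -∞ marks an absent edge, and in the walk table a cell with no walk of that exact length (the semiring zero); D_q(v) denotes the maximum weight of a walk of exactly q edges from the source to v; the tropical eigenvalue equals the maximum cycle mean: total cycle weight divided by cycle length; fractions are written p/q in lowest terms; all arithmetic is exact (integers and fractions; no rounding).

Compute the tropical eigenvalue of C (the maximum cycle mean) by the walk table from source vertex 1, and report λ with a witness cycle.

q=0: [0, -∞, -∞, -∞]
q=1: [-14, -7, -3, -14]
q=2: [-3, -2, 2, -13]
q=3: [2, 3, 7, -8]
q=4: [7, 8, 12, -3]
Optimal cycle mean attained by: cycle 2->3->2, total 9 + 1, length 2.
Answer: λ = 5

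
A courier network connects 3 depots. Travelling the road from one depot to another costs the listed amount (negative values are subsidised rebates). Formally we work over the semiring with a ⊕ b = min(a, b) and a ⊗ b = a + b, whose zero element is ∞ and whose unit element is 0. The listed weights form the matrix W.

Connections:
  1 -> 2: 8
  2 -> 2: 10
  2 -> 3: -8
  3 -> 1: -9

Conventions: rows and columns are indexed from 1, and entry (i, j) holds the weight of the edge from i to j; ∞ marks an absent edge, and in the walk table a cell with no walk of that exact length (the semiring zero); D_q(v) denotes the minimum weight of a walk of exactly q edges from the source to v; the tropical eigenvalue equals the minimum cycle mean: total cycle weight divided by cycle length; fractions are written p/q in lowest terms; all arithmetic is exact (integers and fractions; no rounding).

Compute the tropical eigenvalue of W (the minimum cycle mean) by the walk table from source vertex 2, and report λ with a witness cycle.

q=0: [∞, 0, ∞]
q=1: [∞, 10, -8]
q=2: [-17, 20, 2]
q=3: [-7, -9, 12]
Optimal cycle mean attained by: cycle 1->2->3->1, total 8 + (-8) + (-9), length 3.
Answer: λ = -3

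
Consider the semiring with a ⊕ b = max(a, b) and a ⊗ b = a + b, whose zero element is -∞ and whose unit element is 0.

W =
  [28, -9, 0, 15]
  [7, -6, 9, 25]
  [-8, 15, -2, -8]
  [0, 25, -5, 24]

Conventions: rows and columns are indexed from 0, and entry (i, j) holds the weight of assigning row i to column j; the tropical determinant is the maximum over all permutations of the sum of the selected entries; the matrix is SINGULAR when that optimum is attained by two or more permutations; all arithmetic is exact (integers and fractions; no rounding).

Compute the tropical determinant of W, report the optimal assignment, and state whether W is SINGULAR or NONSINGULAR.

σ = (0, 1, 2, 3): 28 + (-6) + (-2) + 24 = 44
σ = (0, 1, 3, 2): 28 + (-6) + (-8) + (-5) = 9
σ = (0, 2, 1, 3): 28 + 9 + 15 + 24 = 76
σ = (0, 2, 3, 1): 28 + 9 + (-8) + 25 = 54
σ = (0, 3, 1, 2): 28 + 25 + 15 + (-5) = 63
σ = (0, 3, 2, 1): 28 + 25 + (-2) + 25 = 76
σ = (1, 0, 2, 3): (-9) + 7 + (-2) + 24 = 20
σ = (1, 0, 3, 2): (-9) + 7 + (-8) + (-5) = -15
σ = (1, 2, 0, 3): (-9) + 9 + (-8) + 24 = 16
σ = (1, 2, 3, 0): (-9) + 9 + (-8) + 0 = -8
σ = (1, 3, 0, 2): (-9) + 25 + (-8) + (-5) = 3
σ = (1, 3, 2, 0): (-9) + 25 + (-2) + 0 = 14
σ = (2, 0, 1, 3): 0 + 7 + 15 + 24 = 46
σ = (2, 0, 3, 1): 0 + 7 + (-8) + 25 = 24
σ = (2, 1, 0, 3): 0 + (-6) + (-8) + 24 = 10
σ = (2, 1, 3, 0): 0 + (-6) + (-8) + 0 = -14
σ = (2, 3, 0, 1): 0 + 25 + (-8) + 25 = 42
σ = (2, 3, 1, 0): 0 + 25 + 15 + 0 = 40
σ = (3, 0, 1, 2): 15 + 7 + 15 + (-5) = 32
σ = (3, 0, 2, 1): 15 + 7 + (-2) + 25 = 45
σ = (3, 1, 0, 2): 15 + (-6) + (-8) + (-5) = -4
σ = (3, 1, 2, 0): 15 + (-6) + (-2) + 0 = 7
σ = (3, 2, 0, 1): 15 + 9 + (-8) + 25 = 41
σ = (3, 2, 1, 0): 15 + 9 + 15 + 0 = 39
Optimal value attained by: σ = (0, 2, 1, 3).
Answer: det⊕(W) = 76; verdict: SINGULAR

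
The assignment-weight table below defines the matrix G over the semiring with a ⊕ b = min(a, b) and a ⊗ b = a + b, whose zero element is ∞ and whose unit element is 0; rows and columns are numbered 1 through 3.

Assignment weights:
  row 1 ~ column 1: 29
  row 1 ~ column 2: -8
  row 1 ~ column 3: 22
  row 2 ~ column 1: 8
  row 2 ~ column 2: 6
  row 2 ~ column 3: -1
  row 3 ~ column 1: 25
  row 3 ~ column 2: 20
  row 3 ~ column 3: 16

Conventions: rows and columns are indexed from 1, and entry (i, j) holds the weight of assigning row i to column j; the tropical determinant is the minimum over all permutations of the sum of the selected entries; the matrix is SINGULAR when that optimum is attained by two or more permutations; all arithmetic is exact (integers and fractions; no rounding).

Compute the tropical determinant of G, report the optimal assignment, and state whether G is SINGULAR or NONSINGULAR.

σ = (1, 2, 3): 29 + 6 + 16 = 51
σ = (1, 3, 2): 29 + (-1) + 20 = 48
σ = (2, 1, 3): (-8) + 8 + 16 = 16
σ = (2, 3, 1): (-8) + (-1) + 25 = 16
σ = (3, 1, 2): 22 + 8 + 20 = 50
σ = (3, 2, 1): 22 + 6 + 25 = 53
Optimal value attained by: σ = (2, 1, 3).
Answer: det⊕(G) = 16; verdict: SINGULAR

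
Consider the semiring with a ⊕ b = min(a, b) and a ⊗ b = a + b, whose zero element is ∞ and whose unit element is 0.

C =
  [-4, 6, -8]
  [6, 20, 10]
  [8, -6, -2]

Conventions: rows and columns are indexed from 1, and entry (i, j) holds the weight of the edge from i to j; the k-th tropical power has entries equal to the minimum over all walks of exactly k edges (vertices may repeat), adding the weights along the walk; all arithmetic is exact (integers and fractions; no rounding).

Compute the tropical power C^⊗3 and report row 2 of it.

C^⊗2:
  [-8, -14, -12]
  [2, 4, -2]
  [0, -8, -4]
C^⊗3:
  [-12, -18, -16]
  [-2, -8, -6]
  [-4, -10, -8]
Answer: row 2 of C^⊗3 = [-2, -8, -6]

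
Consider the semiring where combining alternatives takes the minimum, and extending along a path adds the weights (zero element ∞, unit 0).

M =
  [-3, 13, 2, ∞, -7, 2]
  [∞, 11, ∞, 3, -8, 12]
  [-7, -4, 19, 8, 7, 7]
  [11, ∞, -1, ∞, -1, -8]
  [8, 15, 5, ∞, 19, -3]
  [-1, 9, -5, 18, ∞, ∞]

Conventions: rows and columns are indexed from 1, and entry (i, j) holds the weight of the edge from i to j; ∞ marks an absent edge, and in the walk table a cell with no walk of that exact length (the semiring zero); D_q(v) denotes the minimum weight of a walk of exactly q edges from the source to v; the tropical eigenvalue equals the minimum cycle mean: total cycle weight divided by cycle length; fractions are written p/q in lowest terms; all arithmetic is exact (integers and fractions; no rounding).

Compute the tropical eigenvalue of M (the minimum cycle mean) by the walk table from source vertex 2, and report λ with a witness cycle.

q=0: [∞, 0, ∞, ∞, ∞, ∞]
q=1: [∞, 11, ∞, 3, -8, 12]
q=2: [0, 7, -3, 14, 2, -11]
q=3: [-12, -7, -16, 5, -7, -1]
q=4: [-23, -20, -10, -8, -19, -10]
q=5: [-26, -14, -21, -17, -30, -22]
q=6: [-29, -25, -27, -13, -33, -33]
Optimal cycle mean attained by: cycle 1->5->6->3->1, total (-7) + (-3) + (-5) + (-7), length 4.
Answer: λ = -11/2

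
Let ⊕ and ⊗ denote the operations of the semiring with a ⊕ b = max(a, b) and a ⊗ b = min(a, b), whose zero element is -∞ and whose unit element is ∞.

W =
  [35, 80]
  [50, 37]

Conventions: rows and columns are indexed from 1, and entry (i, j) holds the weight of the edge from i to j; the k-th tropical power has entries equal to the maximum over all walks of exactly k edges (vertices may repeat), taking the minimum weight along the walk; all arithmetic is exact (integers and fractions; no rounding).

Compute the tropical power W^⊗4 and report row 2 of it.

W^⊗2:
  [50, 37]
  [37, 50]
W^⊗3:
  [37, 50]
  [50, 37]
W^⊗4:
  [50, 37]
  [37, 50]
Answer: row 2 of W^⊗4 = [37, 50]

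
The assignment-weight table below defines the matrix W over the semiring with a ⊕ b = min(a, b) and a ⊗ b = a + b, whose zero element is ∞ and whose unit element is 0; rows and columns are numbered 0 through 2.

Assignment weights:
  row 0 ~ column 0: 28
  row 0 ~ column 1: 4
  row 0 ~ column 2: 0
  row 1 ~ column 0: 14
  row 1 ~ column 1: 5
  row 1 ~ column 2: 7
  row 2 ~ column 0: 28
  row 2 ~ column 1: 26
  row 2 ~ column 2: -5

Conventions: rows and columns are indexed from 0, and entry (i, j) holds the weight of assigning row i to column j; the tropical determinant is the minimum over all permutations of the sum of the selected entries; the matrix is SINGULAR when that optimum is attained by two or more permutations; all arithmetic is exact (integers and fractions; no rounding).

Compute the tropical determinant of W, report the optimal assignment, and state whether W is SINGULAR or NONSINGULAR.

σ = (0, 1, 2): 28 + 5 + (-5) = 28
σ = (0, 2, 1): 28 + 7 + 26 = 61
σ = (1, 0, 2): 4 + 14 + (-5) = 13
σ = (1, 2, 0): 4 + 7 + 28 = 39
σ = (2, 0, 1): 0 + 14 + 26 = 40
σ = (2, 1, 0): 0 + 5 + 28 = 33
Optimal value attained by: σ = (1, 0, 2).
Answer: det⊕(W) = 13; verdict: NONSINGULAR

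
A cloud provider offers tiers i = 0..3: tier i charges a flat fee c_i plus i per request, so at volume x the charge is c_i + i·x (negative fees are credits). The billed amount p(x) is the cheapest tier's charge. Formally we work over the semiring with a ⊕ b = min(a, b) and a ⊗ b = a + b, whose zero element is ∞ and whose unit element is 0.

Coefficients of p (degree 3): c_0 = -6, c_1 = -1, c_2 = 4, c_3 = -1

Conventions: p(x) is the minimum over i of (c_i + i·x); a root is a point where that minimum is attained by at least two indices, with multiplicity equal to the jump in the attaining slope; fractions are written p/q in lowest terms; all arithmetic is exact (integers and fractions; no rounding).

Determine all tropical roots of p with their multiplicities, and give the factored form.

hull edge (i=0, c=-6) to (i=3, c=-1): slope 5/3, span 3
Factored form: p(x) = -1 ⊗ (x ⊕ (-5/3)) ⊗ (x ⊕ (-5/3)) ⊗ (x ⊕ (-5/3))
Answer: roots = -5/3 (mult 3)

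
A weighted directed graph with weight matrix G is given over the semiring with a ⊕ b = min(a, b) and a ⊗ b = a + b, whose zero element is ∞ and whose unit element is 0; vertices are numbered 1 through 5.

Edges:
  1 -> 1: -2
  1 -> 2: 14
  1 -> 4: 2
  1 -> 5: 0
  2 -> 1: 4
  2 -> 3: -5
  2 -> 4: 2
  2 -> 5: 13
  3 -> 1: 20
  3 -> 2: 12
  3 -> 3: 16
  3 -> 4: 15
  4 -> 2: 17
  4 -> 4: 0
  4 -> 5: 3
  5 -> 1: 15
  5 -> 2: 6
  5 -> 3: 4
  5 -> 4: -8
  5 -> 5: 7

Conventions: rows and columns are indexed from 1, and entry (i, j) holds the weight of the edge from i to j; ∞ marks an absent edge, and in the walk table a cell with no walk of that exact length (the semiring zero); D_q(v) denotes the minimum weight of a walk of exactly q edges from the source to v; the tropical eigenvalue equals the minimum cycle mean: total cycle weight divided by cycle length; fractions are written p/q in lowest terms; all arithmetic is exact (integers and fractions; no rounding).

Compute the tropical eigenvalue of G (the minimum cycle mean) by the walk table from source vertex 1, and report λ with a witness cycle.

q=0: [0, ∞, ∞, ∞, ∞]
q=1: [-2, 14, ∞, 2, 0]
q=2: [-4, 6, 4, -8, -2]
q=3: [-6, 4, 1, -10, -5]
q=4: [-8, 1, -1, -13, -7]
q=5: [-10, -1, -4, -15, -10]
Optimal cycle mean attained by: cycle 4->5->4, total 3 + (-8), length 2.
Answer: λ = -5/2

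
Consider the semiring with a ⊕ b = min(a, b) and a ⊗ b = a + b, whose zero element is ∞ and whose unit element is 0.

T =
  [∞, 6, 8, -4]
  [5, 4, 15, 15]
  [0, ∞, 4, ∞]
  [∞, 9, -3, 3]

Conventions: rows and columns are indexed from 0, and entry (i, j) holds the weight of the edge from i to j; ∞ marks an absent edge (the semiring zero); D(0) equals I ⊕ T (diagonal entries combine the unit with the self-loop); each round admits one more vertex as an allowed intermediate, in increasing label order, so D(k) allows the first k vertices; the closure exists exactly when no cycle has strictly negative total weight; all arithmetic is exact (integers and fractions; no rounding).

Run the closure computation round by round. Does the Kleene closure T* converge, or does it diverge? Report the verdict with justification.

D(0):
  [0, 6, 8, -4]
  [5, 0, 15, 15]
  [0, ∞, 0, ∞]
  [∞, 9, -3, 0]
D(1):
  [0, 6, 8, -4]
  [5, 0, 13, 1]
  [0, 6, 0, -4]
  [∞, 9, -3, 0]
D(2):
  [0, 6, 8, -4]
  [5, 0, 13, 1]
  [0, 6, 0, -4]
  [14, 9, -3, 0]
Detection: at round 3, diagonal entry (3, 3) turns strictly negative.
Key observation: the cycle 3->2->0->3 has total weight (-3) + 0 + (-4), which is strictly negative.
Answer: DIVERGES — negative cycle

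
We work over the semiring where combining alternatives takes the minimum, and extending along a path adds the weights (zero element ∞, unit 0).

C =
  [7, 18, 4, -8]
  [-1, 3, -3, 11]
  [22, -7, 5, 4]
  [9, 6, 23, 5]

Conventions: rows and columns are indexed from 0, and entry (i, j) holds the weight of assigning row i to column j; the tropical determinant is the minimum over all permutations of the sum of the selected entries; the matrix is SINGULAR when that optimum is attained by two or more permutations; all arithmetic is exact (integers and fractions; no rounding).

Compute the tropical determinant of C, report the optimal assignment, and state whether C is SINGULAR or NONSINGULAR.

σ = (0, 1, 2, 3): 7 + 3 + 5 + 5 = 20
σ = (0, 1, 3, 2): 7 + 3 + 4 + 23 = 37
σ = (0, 2, 1, 3): 7 + (-3) + (-7) + 5 = 2
σ = (0, 2, 3, 1): 7 + (-3) + 4 + 6 = 14
σ = (0, 3, 1, 2): 7 + 11 + (-7) + 23 = 34
σ = (0, 3, 2, 1): 7 + 11 + 5 + 6 = 29
σ = (1, 0, 2, 3): 18 + (-1) + 5 + 5 = 27
σ = (1, 0, 3, 2): 18 + (-1) + 4 + 23 = 44
σ = (1, 2, 0, 3): 18 + (-3) + 22 + 5 = 42
σ = (1, 2, 3, 0): 18 + (-3) + 4 + 9 = 28
σ = (1, 3, 0, 2): 18 + 11 + 22 + 23 = 74
σ = (1, 3, 2, 0): 18 + 11 + 5 + 9 = 43
σ = (2, 0, 1, 3): 4 + (-1) + (-7) + 5 = 1
σ = (2, 0, 3, 1): 4 + (-1) + 4 + 6 = 13
σ = (2, 1, 0, 3): 4 + 3 + 22 + 5 = 34
σ = (2, 1, 3, 0): 4 + 3 + 4 + 9 = 20
σ = (2, 3, 0, 1): 4 + 11 + 22 + 6 = 43
σ = (2, 3, 1, 0): 4 + 11 + (-7) + 9 = 17
σ = (3, 0, 1, 2): (-8) + (-1) + (-7) + 23 = 7
σ = (3, 0, 2, 1): (-8) + (-1) + 5 + 6 = 2
σ = (3, 1, 0, 2): (-8) + 3 + 22 + 23 = 40
σ = (3, 1, 2, 0): (-8) + 3 + 5 + 9 = 9
σ = (3, 2, 0, 1): (-8) + (-3) + 22 + 6 = 17
σ = (3, 2, 1, 0): (-8) + (-3) + (-7) + 9 = -9
Optimal value attained by: σ = (3, 2, 1, 0).
Answer: det⊕(C) = -9; verdict: NONSINGULAR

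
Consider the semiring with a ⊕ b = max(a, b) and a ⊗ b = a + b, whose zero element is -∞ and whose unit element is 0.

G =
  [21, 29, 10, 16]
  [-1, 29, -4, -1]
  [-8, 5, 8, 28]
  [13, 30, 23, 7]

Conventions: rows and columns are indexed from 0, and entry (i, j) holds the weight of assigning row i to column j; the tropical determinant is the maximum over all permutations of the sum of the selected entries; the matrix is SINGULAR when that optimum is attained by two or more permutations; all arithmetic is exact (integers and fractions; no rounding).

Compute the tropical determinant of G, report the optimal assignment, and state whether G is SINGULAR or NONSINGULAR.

σ = (0, 1, 2, 3): 21 + 29 + 8 + 7 = 65
σ = (0, 1, 3, 2): 21 + 29 + 28 + 23 = 101
σ = (0, 2, 1, 3): 21 + (-4) + 5 + 7 = 29
σ = (0, 2, 3, 1): 21 + (-4) + 28 + 30 = 75
σ = (0, 3, 1, 2): 21 + (-1) + 5 + 23 = 48
σ = (0, 3, 2, 1): 21 + (-1) + 8 + 30 = 58
σ = (1, 0, 2, 3): 29 + (-1) + 8 + 7 = 43
σ = (1, 0, 3, 2): 29 + (-1) + 28 + 23 = 79
σ = (1, 2, 0, 3): 29 + (-4) + (-8) + 7 = 24
σ = (1, 2, 3, 0): 29 + (-4) + 28 + 13 = 66
σ = (1, 3, 0, 2): 29 + (-1) + (-8) + 23 = 43
σ = (1, 3, 2, 0): 29 + (-1) + 8 + 13 = 49
σ = (2, 0, 1, 3): 10 + (-1) + 5 + 7 = 21
σ = (2, 0, 3, 1): 10 + (-1) + 28 + 30 = 67
σ = (2, 1, 0, 3): 10 + 29 + (-8) + 7 = 38
σ = (2, 1, 3, 0): 10 + 29 + 28 + 13 = 80
σ = (2, 3, 0, 1): 10 + (-1) + (-8) + 30 = 31
σ = (2, 3, 1, 0): 10 + (-1) + 5 + 13 = 27
σ = (3, 0, 1, 2): 16 + (-1) + 5 + 23 = 43
σ = (3, 0, 2, 1): 16 + (-1) + 8 + 30 = 53
σ = (3, 1, 0, 2): 16 + 29 + (-8) + 23 = 60
σ = (3, 1, 2, 0): 16 + 29 + 8 + 13 = 66
σ = (3, 2, 0, 1): 16 + (-4) + (-8) + 30 = 34
σ = (3, 2, 1, 0): 16 + (-4) + 5 + 13 = 30
Optimal value attained by: σ = (0, 1, 3, 2).
Answer: det⊕(G) = 101; verdict: NONSINGULAR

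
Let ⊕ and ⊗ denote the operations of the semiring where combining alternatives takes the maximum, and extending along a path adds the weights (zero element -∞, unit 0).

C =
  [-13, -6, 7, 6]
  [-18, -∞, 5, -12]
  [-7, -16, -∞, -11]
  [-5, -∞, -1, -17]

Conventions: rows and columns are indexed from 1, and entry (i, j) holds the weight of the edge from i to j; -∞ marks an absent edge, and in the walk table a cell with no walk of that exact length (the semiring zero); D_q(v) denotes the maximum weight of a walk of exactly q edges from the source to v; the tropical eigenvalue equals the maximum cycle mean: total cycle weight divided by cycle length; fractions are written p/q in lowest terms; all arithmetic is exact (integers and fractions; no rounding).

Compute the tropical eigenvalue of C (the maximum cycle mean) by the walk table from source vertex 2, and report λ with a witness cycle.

q=0: [-∞, 0, -∞, -∞]
q=1: [-18, -∞, 5, -12]
q=2: [-2, -11, -11, -6]
q=3: [-11, -8, 5, 4]
q=4: [-1, -11, 3, -5]
Optimal cycle mean attained by: cycle 1->4->1, total 6 + (-5), length 2.
Answer: λ = 1/2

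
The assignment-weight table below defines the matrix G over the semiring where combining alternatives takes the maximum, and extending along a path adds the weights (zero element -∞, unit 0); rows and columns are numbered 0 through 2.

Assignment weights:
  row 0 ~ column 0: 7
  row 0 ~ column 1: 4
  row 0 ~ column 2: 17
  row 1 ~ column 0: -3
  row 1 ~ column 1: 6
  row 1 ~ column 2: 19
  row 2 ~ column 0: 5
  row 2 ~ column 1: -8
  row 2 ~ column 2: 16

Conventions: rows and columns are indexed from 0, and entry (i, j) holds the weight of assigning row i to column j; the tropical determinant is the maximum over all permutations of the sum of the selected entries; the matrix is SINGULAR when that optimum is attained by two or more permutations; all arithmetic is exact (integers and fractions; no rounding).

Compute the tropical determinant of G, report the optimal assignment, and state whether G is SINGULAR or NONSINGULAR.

σ = (0, 1, 2): 7 + 6 + 16 = 29
σ = (0, 2, 1): 7 + 19 + (-8) = 18
σ = (1, 0, 2): 4 + (-3) + 16 = 17
σ = (1, 2, 0): 4 + 19 + 5 = 28
σ = (2, 0, 1): 17 + (-3) + (-8) = 6
σ = (2, 1, 0): 17 + 6 + 5 = 28
Optimal value attained by: σ = (0, 1, 2).
Answer: det⊕(G) = 29; verdict: NONSINGULAR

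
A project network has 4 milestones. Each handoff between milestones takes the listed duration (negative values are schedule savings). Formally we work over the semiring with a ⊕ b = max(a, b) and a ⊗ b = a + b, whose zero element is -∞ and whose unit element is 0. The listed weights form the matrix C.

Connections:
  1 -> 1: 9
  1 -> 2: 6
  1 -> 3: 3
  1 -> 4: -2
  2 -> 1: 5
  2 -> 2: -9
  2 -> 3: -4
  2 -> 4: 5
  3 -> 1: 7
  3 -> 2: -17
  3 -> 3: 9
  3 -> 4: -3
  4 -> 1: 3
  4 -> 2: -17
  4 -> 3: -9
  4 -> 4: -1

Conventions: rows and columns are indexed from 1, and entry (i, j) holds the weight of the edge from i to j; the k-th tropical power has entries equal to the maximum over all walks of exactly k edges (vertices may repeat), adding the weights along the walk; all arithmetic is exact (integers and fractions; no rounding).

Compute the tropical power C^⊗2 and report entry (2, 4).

C^⊗2:
  [18, 15, 12, 11]
  [14, 11, 8, 4]
  [16, 13, 18, 6]
  [12, 9, 6, 1]
Key observation: the optimum is the walk 2->4->4, with weight 5 + (-1) = 4.
Optimal value attained by: walk 2->4->4.
Answer: (C^⊗2)[2][4] = 4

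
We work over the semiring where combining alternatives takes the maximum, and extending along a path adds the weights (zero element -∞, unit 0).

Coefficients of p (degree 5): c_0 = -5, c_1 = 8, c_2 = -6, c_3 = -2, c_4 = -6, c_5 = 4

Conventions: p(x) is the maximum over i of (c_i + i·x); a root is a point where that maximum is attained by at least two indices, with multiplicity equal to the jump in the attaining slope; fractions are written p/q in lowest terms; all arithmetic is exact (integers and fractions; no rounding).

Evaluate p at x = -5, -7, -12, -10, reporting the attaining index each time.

p(-5) = max(-5+0·(-5)=-5, 8+1·(-5)=3, -6+2·(-5)=-16, -2+3·(-5)=-17, -6+4·(-5)=-26, 4+5·(-5)=-21) = 3 (attained by i=1)
p(-7) = max(-5+0·(-7)=-5, 8+1·(-7)=1, -6+2·(-7)=-20, -2+3·(-7)=-23, -6+4·(-7)=-34, 4+5·(-7)=-31) = 1 (attained by i=1)
p(-12) = max(-5+0·(-12)=-5, 8+1·(-12)=-4, -6+2·(-12)=-30, -2+3·(-12)=-38, -6+4·(-12)=-54, 4+5·(-12)=-56) = -4 (attained by i=1)
p(-10) = max(-5+0·(-10)=-5, 8+1·(-10)=-2, -6+2·(-10)=-26, -2+3·(-10)=-32, -6+4·(-10)=-46, 4+5·(-10)=-46) = -2 (attained by i=1)
Answer: p(-5) = 3; p(-7) = 1; p(-12) = -4; p(-10) = -2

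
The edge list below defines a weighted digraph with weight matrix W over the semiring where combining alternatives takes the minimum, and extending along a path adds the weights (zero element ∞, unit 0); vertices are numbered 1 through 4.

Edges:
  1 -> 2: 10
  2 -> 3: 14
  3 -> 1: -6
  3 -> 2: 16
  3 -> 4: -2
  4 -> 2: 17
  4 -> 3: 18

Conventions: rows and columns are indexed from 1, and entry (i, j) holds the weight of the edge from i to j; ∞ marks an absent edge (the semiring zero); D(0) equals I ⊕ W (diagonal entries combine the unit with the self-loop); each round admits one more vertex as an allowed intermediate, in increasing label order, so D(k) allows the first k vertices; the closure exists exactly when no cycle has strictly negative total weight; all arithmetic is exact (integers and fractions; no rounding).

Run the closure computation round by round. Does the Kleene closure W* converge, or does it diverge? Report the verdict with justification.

D(0):
  [0, 10, ∞, ∞]
  [∞, 0, 14, ∞]
  [-6, 16, 0, -2]
  [∞, 17, 18, 0]
D(1):
  [0, 10, ∞, ∞]
  [∞, 0, 14, ∞]
  [-6, 4, 0, -2]
  [∞, 17, 18, 0]
D(2):
  [0, 10, 24, ∞]
  [∞, 0, 14, ∞]
  [-6, 4, 0, -2]
  [∞, 17, 18, 0]
D(3):
  [0, 10, 24, 22]
  [8, 0, 14, 12]
  [-6, 4, 0, -2]
  [12, 17, 18, 0]
D(4):
  [0, 10, 24, 22]
  [8, 0, 14, 12]
  [-6, 4, 0, -2]
  [12, 17, 18, 0]
Key observation: every diagonal entry stays at the unit through all rounds, so no improving cycle exists.
Answer: CONVERGES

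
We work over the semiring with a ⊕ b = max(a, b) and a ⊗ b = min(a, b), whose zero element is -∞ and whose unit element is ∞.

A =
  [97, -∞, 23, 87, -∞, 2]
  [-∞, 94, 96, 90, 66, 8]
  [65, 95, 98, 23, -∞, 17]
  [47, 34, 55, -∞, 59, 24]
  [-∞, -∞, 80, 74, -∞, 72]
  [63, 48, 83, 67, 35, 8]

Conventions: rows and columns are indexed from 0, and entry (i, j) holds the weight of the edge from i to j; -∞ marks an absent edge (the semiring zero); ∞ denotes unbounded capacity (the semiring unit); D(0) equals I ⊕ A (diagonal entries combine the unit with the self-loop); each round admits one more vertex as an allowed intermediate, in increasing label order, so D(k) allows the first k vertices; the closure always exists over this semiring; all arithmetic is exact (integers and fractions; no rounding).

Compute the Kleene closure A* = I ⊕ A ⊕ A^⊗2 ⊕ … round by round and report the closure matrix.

D(0):
  [∞, -∞, 23, 87, -∞, 2]
  [-∞, ∞, 96, 90, 66, 8]
  [65, 95, ∞, 23, -∞, 17]
  [47, 34, 55, ∞, 59, 24]
  [-∞, -∞, 80, 74, ∞, 72]
  [63, 48, 83, 67, 35, ∞]
D(1):
  [∞, -∞, 23, 87, -∞, 2]
  [-∞, ∞, 96, 90, 66, 8]
  [65, 95, ∞, 65, -∞, 17]
  [47, 34, 55, ∞, 59, 24]
  [-∞, -∞, 80, 74, ∞, 72]
  [63, 48, 83, 67, 35, ∞]
D(2):
  [∞, -∞, 23, 87, -∞, 2]
  [-∞, ∞, 96, 90, 66, 8]
  [65, 95, ∞, 90, 66, 17]
  [47, 34, 55, ∞, 59, 24]
  [-∞, -∞, 80, 74, ∞, 72]
  [63, 48, 83, 67, 48, ∞]
D(3):
  [∞, 23, 23, 87, 23, 17]
  [65, ∞, 96, 90, 66, 17]
  [65, 95, ∞, 90, 66, 17]
  [55, 55, 55, ∞, 59, 24]
  [65, 80, 80, 80, ∞, 72]
  [65, 83, 83, 83, 66, ∞]
D(4):
  [∞, 55, 55, 87, 59, 24]
  [65, ∞, 96, 90, 66, 24]
  [65, 95, ∞, 90, 66, 24]
  [55, 55, 55, ∞, 59, 24]
  [65, 80, 80, 80, ∞, 72]
  [65, 83, 83, 83, 66, ∞]
D(5):
  [∞, 59, 59, 87, 59, 59]
  [65, ∞, 96, 90, 66, 66]
  [65, 95, ∞, 90, 66, 66]
  [59, 59, 59, ∞, 59, 59]
  [65, 80, 80, 80, ∞, 72]
  [65, 83, 83, 83, 66, ∞]
D(6):
  [∞, 59, 59, 87, 59, 59]
  [65, ∞, 96, 90, 66, 66]
  [65, 95, ∞, 90, 66, 66]
  [59, 59, 59, ∞, 59, 59]
  [65, 80, 80, 80, ∞, 72]
  [65, 83, 83, 83, 66, ∞]
Answer: A* = [[∞, 59, 59, 87, 59, 59], [65, ∞, 96, 90, 66, 66], [65, 95, ∞, 90, 66, 66], [59, 59, 59, ∞, 59, 59], [65, 80, 80, 80, ∞, 72], [65, 83, 83, 83, 66, ∞]]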